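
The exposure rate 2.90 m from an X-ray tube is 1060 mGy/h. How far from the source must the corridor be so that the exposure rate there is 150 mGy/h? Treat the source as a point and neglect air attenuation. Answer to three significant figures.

By the inverse-square law, d₂ = d₁·√(I₁/I₂).
I₁/I₂ = 1060/150 = 7.067, so d₂ = 2.90 × √7.067 = 7.709 m.

7.71 m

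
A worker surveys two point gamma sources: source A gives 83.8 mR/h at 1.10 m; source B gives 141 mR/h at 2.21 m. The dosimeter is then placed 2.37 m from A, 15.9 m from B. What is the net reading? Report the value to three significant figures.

20.8 mR/h

Each source contributes Iᵢ·(dᵢ/rᵢ)²; contributions add.
A: 83.8 × (1.10/2.37)² = 18.05 mR/h
B: 141 × (2.21/15.9)² = 2.724 mR/h
Total = 18.05 + 2.724 = 20.77 mR/h.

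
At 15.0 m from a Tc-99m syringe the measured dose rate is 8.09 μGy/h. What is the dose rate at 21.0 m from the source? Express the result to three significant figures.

4.13 μGy/h

Since intensity falls as 1/r², scaling from 15.0 m to 21.0 m:
(15.0/21.0)² = 0.5102, so 8.09 × 0.5102 = 4.128 μGy/h.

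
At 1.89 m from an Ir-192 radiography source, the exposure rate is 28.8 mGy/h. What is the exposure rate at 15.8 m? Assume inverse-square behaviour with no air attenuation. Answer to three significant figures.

By the inverse-square law, the rate at 15.8 m is
(1.89/15.8)² = 0.01431, so 28.8 × 0.01431 = 0.4121 mGy/h.

0.412 mGy/h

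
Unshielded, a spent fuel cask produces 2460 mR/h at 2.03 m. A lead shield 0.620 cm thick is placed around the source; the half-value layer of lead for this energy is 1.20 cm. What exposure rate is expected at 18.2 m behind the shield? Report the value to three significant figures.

21.4 mR/h

Distance alone: (2.03/18.2)² = 0.01244, so 2460 × 0.01244 = 30.60 mR/h.
Shield: 0.620/1.20 = 0.5167 half-value layers → attenuation 2^(−0.5167) = 0.6990.
Combined: 30.60 × 0.6990 = 21.39 mR/h.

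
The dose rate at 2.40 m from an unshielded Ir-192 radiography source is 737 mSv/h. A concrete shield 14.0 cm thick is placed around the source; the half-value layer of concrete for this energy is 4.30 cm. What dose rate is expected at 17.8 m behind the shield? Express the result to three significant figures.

1.40 mSv/h

Distance alone: (2.40/17.8)² = 0.01818, so 737 × 0.01818 = 13.40 mSv/h.
Shield: 14.0/4.30 = 3.256 half-value layers → attenuation 2^(−3.256) = 0.1047.
Combined: 13.40 × 0.1047 = 1.403 mSv/h.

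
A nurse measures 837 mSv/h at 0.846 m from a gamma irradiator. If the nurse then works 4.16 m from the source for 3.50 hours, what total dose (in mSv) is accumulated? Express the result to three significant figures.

121 mSv

By the inverse-square law, rate at 4.16 m:
(0.846/4.16)² = 0.04136, so 837 × 0.04136 = 34.62 mSv/h.
Dose = rate × time = 34.62 mSv/h × 3.500 h = 121.2 mSv.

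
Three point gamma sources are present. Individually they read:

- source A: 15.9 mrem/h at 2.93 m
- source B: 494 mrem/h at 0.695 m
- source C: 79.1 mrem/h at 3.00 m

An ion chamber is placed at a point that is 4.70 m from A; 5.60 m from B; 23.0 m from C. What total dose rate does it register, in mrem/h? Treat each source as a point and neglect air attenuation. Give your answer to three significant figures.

15.1 mrem/h

By superposition, sum each source's inverse-square contribution:
A: 15.9 × (2.93/4.70)² = 6.179 mrem/h
B: 494 × (0.695/5.60)² = 7.609 mrem/h
C: 79.1 × (3.00/23.0)² = 1.346 mrem/h
Total = 6.179 + 7.609 + 1.346 = 15.13 mrem/h.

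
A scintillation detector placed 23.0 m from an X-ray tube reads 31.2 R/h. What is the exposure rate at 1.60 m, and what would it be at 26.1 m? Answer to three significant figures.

Applying the 1/r² law,
At 1.60 m: (23.0/1.60)² = 206.6, so 31.2 × 206.6 = 6446 R/h
At 26.1 m: 6446 × (1.60/26.1)² = 6446 × 0.003758 = 24.22 R/h.

6450 R/h; 24.2 R/h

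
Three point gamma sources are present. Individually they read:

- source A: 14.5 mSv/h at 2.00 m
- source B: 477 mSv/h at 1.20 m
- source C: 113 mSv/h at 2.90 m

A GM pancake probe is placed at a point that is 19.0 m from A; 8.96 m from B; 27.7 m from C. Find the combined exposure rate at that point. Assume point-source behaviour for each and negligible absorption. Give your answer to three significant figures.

By superposition, sum each source's inverse-square contribution:
A: 14.5 × (2.00/19.0)² = 0.1607 mSv/h
B: 477 × (1.20/8.96)² = 8.556 mSv/h
C: 113 × (2.90/27.7)² = 1.239 mSv/h
Total = 0.1607 + 8.556 + 1.239 = 9.956 mSv/h.

9.96 mSv/h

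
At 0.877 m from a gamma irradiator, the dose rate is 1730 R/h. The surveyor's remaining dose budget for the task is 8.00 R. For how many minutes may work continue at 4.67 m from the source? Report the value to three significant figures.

7.87 min

Applying the 1/r² law, rate at 4.67 m:
(0.877/4.67)² = 0.03527, so 1730 × 0.03527 = 61.02 R/h.
Stay time = 8.00 R ÷ 61.02 R/h = 0.1311 h = 7.866 min.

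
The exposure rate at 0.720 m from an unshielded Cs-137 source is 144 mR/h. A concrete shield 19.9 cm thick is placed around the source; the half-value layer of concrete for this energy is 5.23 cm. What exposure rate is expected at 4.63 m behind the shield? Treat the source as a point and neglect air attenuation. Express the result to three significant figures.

Distance alone: 144 × (0.720/4.63)² = 144 × 0.02418 = 3.482 mR/h.
Shield: 19.9/5.23 = 3.805 half-value layers → attenuation 2^(−3.805) = 0.07155.
Combined: 3.482 × 0.07155 = 0.2491 mR/h.

0.249 mR/h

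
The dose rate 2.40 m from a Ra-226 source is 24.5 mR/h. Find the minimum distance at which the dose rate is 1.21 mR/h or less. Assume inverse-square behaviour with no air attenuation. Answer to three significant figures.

10.8 m

By the inverse-square law, d₂ = d₁·√(I₁/I₂).
I₁/I₂ = 24.5/1.21 = 20.25, so d₂ = 2.40 × √20.25 = 10.80 m.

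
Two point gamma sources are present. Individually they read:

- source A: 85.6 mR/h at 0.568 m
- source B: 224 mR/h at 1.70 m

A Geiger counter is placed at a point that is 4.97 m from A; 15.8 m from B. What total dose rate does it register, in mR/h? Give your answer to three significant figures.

By superposition, sum each source's inverse-square contribution:
A: 85.6 × (0.568/4.97)² = 1.118 mR/h
B: 224 × (1.70/15.8)² = 2.593 mR/h
Total = 1.118 + 2.593 = 3.711 mR/h.

3.71 mR/h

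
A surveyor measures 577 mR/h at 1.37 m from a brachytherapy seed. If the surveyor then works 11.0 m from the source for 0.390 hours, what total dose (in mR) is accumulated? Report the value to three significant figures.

3.49 mR

By the inverse-square law, rate at 11.0 m:
577 × (1.37/11.0)² = 577 × 0.01551 = 8.949 mR/h.
Dose = rate × time = 8.949 mR/h × 0.3900 h = 3.490 mR.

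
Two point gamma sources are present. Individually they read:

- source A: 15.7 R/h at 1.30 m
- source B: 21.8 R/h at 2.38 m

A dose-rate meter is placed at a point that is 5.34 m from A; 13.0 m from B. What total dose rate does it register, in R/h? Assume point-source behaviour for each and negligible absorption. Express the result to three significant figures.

1.66 R/h

By superposition, sum each source's inverse-square contribution:
A: 15.7 × (1.30/5.34)² = 0.9305 R/h
B: 21.8 × (2.38/13.0)² = 0.7307 R/h
Total = 0.9305 + 0.7307 = 1.661 R/h.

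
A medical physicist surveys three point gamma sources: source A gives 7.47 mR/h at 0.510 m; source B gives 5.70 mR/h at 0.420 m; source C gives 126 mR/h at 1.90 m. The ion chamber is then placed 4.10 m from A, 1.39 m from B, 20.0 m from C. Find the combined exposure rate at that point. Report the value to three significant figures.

1.77 mR/h

Each source contributes Iᵢ·(dᵢ/rᵢ)²; contributions add.
A: 7.47 × (0.510/4.10)² = 0.1156 mR/h
B: 5.70 × (0.420/1.39)² = 0.5204 mR/h
C: 126 × (1.90/20.0)² = 1.137 mR/h
Total = 0.1156 + 0.5204 + 1.137 = 1.773 mR/h.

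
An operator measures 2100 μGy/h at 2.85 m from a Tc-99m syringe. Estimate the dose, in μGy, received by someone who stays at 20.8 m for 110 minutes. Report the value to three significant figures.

72.3 μGy

By the inverse-square law, rate at 20.8 m:
(2.85/20.8)² = 0.01877, so 2100 × 0.01877 = 39.42 μGy/h.
Dose = rate × time = 39.42 μGy/h × 1.833 h = 72.26 μGy.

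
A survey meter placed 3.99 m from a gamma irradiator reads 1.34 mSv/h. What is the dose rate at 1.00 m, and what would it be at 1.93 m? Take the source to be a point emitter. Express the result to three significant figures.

21.3 mSv/h; 5.73 mSv/h

Intensity scales as (d₁/d₂)², so
At 1.00 m: (3.99/1.00)² = 15.92, so 1.34 × 15.92 = 21.33 mSv/h
At 1.93 m: (1.00/1.93)² = 0.2685, so 21.33 × 0.2685 = 5.727 mSv/h.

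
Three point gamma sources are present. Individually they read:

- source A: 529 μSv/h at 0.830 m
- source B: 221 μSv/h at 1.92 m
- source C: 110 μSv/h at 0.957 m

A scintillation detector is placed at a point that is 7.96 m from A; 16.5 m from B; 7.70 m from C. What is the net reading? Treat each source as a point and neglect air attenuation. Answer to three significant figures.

Each source contributes Iᵢ·(dᵢ/rᵢ)²; contributions add.
A: 529 × (0.830/7.96)² = 5.752 μSv/h
B: 221 × (1.92/16.5)² = 2.992 μSv/h
C: 110 × (0.957/7.70)² = 1.699 μSv/h
Total = 5.752 + 2.992 + 1.699 = 10.44 μSv/h.

10.4 μSv/h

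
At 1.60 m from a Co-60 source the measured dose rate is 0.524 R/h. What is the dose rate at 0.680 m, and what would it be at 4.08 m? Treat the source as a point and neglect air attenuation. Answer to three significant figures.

Since intensity falls as 1/r²,
At 0.680 m: (1.60/0.680)² = 5.536, so 0.524 × 5.536 = 2.901 R/h
At 4.08 m: 2.901 × (0.680/4.08)² = 2.901 × 0.02778 = 0.08059 R/h.

2.90 R/h; 0.0806 R/h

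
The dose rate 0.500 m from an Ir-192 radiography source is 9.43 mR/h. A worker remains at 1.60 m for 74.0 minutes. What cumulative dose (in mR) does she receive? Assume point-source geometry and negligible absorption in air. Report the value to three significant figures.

1.14 mR

Applying the 1/r² law, rate at 1.60 m:
9.43 × (0.500/1.60)² = 9.43 × 0.09766 = 0.9209 mR/h.
Dose = rate × time = 0.9209 mR/h × 1.233 h = 1.135 mR.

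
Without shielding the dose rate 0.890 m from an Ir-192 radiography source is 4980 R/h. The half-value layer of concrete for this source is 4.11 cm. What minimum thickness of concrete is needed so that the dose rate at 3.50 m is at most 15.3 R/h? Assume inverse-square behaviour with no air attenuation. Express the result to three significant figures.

At 3.50 m, distance alone gives 4980 × (0.890/3.50)² = 4980 × 0.06466 = 322.0 R/h.
Further attenuation needed: 322.0/15.3 = 21.05.
n = log₂(21.05) = 4.396 half-value layers.
Thickness = 4.396 × 4.11 cm = 18.07 cm.

18.1 cm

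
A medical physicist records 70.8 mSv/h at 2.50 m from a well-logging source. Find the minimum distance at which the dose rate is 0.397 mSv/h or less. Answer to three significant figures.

33.4 m

Intensity scales as (d₁/d₂)², so d₂ = d₁·√(I₁/I₂).
I₁/I₂ = 70.8/0.397 = 178.3, so d₂ = 2.50 × √178.3 = 33.38 m.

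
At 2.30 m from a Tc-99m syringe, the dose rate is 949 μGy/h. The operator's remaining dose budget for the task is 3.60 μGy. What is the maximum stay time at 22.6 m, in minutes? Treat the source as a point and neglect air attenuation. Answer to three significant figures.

22.0 min

Using I₁d₁² = I₂d₂², rate at 22.6 m:
949 × (2.30/22.6)² = 949 × 0.01036 = 9.832 μGy/h.
Stay time = 3.60 μGy ÷ 9.832 μGy/h = 0.3662 h = 21.97 min.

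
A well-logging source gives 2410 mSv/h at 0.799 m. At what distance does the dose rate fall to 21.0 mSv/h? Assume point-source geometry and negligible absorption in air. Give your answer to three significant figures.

8.56 m

Intensity scales as (d₁/d₂)², so d₂ = d₁·√(I₁/I₂).
I₁/I₂ = 2410/21.0 = 114.8, so d₂ = 0.799 × √114.8 = 8.561 m.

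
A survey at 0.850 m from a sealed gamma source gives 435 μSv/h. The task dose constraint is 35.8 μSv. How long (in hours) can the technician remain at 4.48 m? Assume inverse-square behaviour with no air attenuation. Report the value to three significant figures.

2.29 h

Applying the 1/r² law, rate at 4.48 m:
435 × (0.850/4.48)² = 435 × 0.03600 = 15.66 μSv/h.
Stay time = 35.8 μSv ÷ 15.66 μSv/h = 2.286 h.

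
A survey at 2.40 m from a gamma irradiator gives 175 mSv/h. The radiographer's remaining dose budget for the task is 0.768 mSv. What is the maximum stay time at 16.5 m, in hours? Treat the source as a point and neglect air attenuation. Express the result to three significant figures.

Since intensity falls as 1/r², rate at 16.5 m:
(2.40/16.5)² = 0.02116, so 175 × 0.02116 = 3.703 mSv/h.
Stay time = 0.768 mSv ÷ 3.703 mSv/h = 0.2074 h.

0.207 h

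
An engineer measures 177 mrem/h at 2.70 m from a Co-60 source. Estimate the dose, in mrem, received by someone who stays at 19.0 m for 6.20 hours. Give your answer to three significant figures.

Intensity scales as (d₁/d₂)², so rate at 19.0 m:
177 × (2.70/19.0)² = 177 × 0.02019 = 3.574 mrem/h.
Dose = rate × time = 3.574 mrem/h × 6.200 h = 22.16 mrem.

22.2 mrem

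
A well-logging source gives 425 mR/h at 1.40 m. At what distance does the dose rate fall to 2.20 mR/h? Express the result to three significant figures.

19.5 m

Using I₁d₁² = I₂d₂², d₂ = d₁·√(I₁/I₂).
I₁/I₂ = 425/2.20 = 193.2, so d₂ = 1.40 × √193.2 = 19.46 m.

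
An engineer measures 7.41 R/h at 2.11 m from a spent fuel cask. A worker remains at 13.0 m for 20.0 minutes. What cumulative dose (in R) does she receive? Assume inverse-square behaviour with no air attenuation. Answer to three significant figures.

0.0651 R

By the inverse-square law, rate at 13.0 m:
7.41 × (2.11/13.0)² = 7.41 × 0.02634 = 0.1952 R/h.
Dose = rate × time = 0.1952 R/h × 0.3333 h = 0.06506 R.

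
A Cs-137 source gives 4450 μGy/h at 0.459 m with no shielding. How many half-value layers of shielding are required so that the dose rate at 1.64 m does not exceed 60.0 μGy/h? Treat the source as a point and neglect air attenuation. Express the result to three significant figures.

2.54 half-value layers

At 1.64 m, distance alone gives (0.459/1.64)² = 0.07833, so 4450 × 0.07833 = 348.6 μGy/h.
Further attenuation needed: 348.6/60.0 = 5.810.
n = log₂(5.810) = 2.539 half-value layers.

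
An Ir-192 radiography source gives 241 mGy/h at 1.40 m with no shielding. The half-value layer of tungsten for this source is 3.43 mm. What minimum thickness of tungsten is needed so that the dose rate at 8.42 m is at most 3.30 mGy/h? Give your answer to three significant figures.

At 8.42 m, distance alone gives 241 × (1.40/8.42)² = 241 × 0.02765 = 6.664 mGy/h.
Further attenuation needed: 6.664/3.30 = 2.019.
n = log₂(2.019) = 1.014 half-value layers.
Thickness = 1.014 × 3.43 mm = 3.478 mm.

3.48 mm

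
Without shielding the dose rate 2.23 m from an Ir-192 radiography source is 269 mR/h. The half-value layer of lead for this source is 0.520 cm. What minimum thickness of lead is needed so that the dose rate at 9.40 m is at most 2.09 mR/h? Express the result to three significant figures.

1.49 cm

At 9.40 m, distance alone gives 269 × (2.23/9.40)² = 269 × 0.05628 = 15.14 mR/h.
Further attenuation needed: 15.14/2.09 = 7.244.
n = log₂(7.244) = 2.857 half-value layers.
Thickness = 2.857 × 0.520 cm = 1.486 cm.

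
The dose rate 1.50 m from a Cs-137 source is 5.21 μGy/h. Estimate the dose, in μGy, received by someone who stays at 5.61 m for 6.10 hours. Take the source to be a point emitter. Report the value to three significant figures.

2.27 μGy

Intensity scales as (d₁/d₂)², so rate at 5.61 m:
5.21 × (1.50/5.61)² = 5.21 × 0.07149 = 0.3725 μGy/h.
Dose = rate × time = 0.3725 μGy/h × 6.100 h = 2.272 μGy.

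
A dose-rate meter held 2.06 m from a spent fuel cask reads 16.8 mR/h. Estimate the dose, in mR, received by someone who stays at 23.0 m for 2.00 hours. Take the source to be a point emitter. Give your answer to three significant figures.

0.270 mR

Applying the 1/r² law, rate at 23.0 m:
(2.06/23.0)² = 0.008022, so 16.8 × 0.008022 = 0.1348 mR/h.
Dose = rate × time = 0.1348 mR/h × 2.000 h = 0.2696 mR.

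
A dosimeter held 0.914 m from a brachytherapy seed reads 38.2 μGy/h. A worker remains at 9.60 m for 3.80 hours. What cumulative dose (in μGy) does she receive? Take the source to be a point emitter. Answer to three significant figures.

1.32 μGy

Applying the 1/r² law, rate at 9.60 m:
(0.914/9.60)² = 0.009065, so 38.2 × 0.009065 = 0.3463 μGy/h.
Dose = rate × time = 0.3463 μGy/h × 3.800 h = 1.316 μGy.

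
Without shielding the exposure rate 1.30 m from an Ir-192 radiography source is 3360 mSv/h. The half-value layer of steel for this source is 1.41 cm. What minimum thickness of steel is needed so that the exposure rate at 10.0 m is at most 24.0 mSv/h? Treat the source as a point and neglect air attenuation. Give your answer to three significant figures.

At 10.0 m, distance alone gives (1.30/10.0)² = 0.01690, so 3360 × 0.01690 = 56.78 mSv/h.
Further attenuation needed: 56.78/24.0 = 2.366.
n = log₂(2.366) = 1.242 half-value layers.
Thickness = 1.242 × 1.41 cm = 1.751 cm.

1.75 cm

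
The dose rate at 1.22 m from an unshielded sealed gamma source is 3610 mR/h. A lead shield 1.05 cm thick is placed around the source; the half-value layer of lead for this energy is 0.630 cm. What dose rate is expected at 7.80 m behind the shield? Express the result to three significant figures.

Distance alone: (1.22/7.80)² = 0.02446, so 3610 × 0.02446 = 88.30 mR/h.
Shield: 1.05/0.630 = 1.667 half-value layers → attenuation 2^(−1.667) = 0.3149.
Combined: 88.30 × 0.3149 = 27.81 mR/h.

27.8 mR/h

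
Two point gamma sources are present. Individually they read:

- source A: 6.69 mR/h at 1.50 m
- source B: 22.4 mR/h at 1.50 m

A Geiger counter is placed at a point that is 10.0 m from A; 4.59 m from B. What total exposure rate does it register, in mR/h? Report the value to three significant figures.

2.54 mR/h

By superposition, sum each source's inverse-square contribution:
A: 6.69 × (1.50/10.0)² = 0.1505 mR/h
B: 22.4 × (1.50/4.59)² = 2.392 mR/h
Total = 0.1505 + 2.392 = 2.542 mR/h.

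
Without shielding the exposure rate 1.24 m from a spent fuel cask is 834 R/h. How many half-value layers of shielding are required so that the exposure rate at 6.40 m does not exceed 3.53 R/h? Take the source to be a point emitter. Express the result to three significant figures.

3.15 half-value layers

At 6.40 m, distance alone gives (1.24/6.40)² = 0.03754, so 834 × 0.03754 = 31.31 R/h.
Further attenuation needed: 31.31/3.53 = 8.870.
n = log₂(8.870) = 3.149 half-value layers.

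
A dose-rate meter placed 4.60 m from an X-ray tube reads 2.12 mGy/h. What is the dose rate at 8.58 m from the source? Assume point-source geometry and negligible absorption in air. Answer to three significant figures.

0.609 mGy/h

Intensity scales as (d₁/d₂)², so scaling from 4.60 m to 8.58 m:
2.12 × (4.60/8.58)² = 2.12 × 0.2874 = 0.6093 mGy/h.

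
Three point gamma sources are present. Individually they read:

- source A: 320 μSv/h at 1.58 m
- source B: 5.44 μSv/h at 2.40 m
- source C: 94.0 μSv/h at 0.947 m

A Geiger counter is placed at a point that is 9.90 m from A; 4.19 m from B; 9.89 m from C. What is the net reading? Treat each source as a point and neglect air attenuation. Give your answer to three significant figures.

10.8 μSv/h

Each source contributes Iᵢ·(dᵢ/rᵢ)²; contributions add.
A: 320 × (1.58/9.90)² = 8.151 μSv/h
B: 5.44 × (2.40/4.19)² = 1.785 μSv/h
C: 94.0 × (0.947/9.89)² = 0.8619 μSv/h
Total = 8.151 + 1.785 + 0.8619 = 10.80 μSv/h.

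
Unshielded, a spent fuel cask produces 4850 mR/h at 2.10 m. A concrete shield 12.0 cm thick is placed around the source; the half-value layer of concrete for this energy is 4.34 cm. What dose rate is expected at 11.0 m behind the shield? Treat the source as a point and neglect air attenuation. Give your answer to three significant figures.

26.0 mR/h

Distance alone: 4850 × (2.10/11.0)² = 4850 × 0.03645 = 176.8 mR/h.
Shield: 12.0/4.34 = 2.765 half-value layers → attenuation 2^(−2.765) = 0.1471.
Combined: 176.8 × 0.1471 = 26.01 mR/h.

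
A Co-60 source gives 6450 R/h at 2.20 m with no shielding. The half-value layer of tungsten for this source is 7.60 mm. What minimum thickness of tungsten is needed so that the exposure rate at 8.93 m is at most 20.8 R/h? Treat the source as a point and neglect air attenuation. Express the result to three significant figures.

32.2 mm

At 8.93 m, distance alone gives 6450 × (2.20/8.93)² = 6450 × 0.06069 = 391.5 R/h.
Further attenuation needed: 391.5/20.8 = 18.82.
n = log₂(18.82) = 4.234 half-value layers.
Thickness = 4.234 × 7.60 mm = 32.18 mm.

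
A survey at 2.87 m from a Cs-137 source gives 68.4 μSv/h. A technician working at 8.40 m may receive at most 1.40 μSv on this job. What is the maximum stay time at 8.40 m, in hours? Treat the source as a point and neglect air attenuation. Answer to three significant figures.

Since intensity falls as 1/r², rate at 8.40 m:
(2.87/8.40)² = 0.1167, so 68.4 × 0.1167 = 7.982 μSv/h.
Stay time = 1.40 μSv ÷ 7.982 μSv/h = 0.1754 h.

0.175 h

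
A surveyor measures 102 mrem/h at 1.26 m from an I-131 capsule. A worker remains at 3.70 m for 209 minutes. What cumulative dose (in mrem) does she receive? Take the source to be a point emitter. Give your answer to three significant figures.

Applying the 1/r² law, rate at 3.70 m:
102 × (1.26/3.70)² = 102 × 0.1160 = 11.83 mrem/h.
Dose = rate × time = 11.83 mrem/h × 3.483 h = 41.20 mrem.

41.2 mrem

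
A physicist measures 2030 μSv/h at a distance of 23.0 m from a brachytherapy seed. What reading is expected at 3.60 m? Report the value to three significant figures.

Applying the 1/r² law, the rate at 3.60 m is
(23.0/3.60)² = 40.82, so 2030 × 40.82 = 82860 μSv/h.

82900 μSv/h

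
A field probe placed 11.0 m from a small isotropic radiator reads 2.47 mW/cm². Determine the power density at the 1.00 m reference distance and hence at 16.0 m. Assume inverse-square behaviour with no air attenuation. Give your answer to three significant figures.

299 mW/cm²; 1.17 mW/cm²

Applying the 1/r² law,
At 1.00 m: 2.47 × (11.0/1.00)² = 2.47 × 121.0 = 298.9 mW/cm²
At 16.0 m: (1.00/16.0)² = 0.003906, so 298.9 × 0.003906 = 1.168 mW/cm².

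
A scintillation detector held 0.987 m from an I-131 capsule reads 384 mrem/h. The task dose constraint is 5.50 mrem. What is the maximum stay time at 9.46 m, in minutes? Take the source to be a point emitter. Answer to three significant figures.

78.9 min

Since intensity falls as 1/r², rate at 9.46 m:
384 × (0.987/9.46)² = 384 × 0.01089 = 4.182 mrem/h.
Stay time = 5.50 mrem ÷ 4.182 mrem/h = 1.315 h = 78.90 min.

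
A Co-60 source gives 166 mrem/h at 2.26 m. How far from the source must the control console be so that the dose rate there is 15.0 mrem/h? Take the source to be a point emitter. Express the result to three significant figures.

Since intensity falls as 1/r², d₂ = d₁·√(I₁/I₂).
I₁/I₂ = 166/15.0 = 11.07, so d₂ = 2.26 × √11.07 = 7.519 m.

7.52 m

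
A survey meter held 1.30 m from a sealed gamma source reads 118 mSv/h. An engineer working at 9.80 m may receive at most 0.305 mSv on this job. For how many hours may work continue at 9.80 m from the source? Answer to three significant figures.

Applying the 1/r² law, rate at 9.80 m:
118 × (1.30/9.80)² = 118 × 0.01760 = 2.077 mSv/h.
Stay time = 0.305 mSv ÷ 2.077 mSv/h = 0.1468 h.

0.147 h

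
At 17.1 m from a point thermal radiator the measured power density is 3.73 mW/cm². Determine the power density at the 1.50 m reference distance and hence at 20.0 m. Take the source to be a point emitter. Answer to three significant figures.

Using I₁d₁² = I₂d₂²,
At 1.50 m: (17.1/1.50)² = 130.0, so 3.73 × 130.0 = 484.9 mW/cm²
At 20.0 m: 484.9 × (1.50/20.0)² = 484.9 × 0.005625 = 2.728 mW/cm².

485 mW/cm²; 2.73 mW/cm²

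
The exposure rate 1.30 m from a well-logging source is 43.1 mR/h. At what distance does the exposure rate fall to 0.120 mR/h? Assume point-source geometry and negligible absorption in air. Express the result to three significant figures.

Intensity scales as (d₁/d₂)², so d₂ = d₁·√(I₁/I₂).
I₁/I₂ = 43.1/0.120 = 359.2, so d₂ = 1.30 × √359.2 = 24.64 m.

24.6 m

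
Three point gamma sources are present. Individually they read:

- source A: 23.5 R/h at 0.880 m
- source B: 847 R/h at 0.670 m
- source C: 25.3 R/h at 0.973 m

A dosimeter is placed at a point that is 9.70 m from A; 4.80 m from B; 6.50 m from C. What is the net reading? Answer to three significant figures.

Each source contributes Iᵢ·(dᵢ/rᵢ)²; contributions add.
A: 23.5 × (0.880/9.70)² = 0.1934 R/h
B: 847 × (0.670/4.80)² = 16.50 R/h
C: 25.3 × (0.973/6.50)² = 0.5669 R/h
Total = 0.1934 + 16.50 + 0.5669 = 17.26 R/h.

17.3 R/h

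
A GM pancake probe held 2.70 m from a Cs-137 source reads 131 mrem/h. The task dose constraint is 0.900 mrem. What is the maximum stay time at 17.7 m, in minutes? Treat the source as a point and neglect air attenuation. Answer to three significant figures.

Intensity scales as (d₁/d₂)², so rate at 17.7 m:
(2.70/17.7)² = 0.02327, so 131 × 0.02327 = 3.048 mrem/h.
Stay time = 0.900 mrem ÷ 3.048 mrem/h = 0.2953 h = 17.72 min.

17.7 min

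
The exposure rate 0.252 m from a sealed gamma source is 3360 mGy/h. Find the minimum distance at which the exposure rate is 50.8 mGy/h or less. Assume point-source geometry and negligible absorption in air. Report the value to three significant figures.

2.05 m

Intensity scales as (d₁/d₂)², so d₂ = d₁·√(I₁/I₂).
I₁/I₂ = 3360/50.8 = 66.14, so d₂ = 0.252 × √66.14 = 2.049 m.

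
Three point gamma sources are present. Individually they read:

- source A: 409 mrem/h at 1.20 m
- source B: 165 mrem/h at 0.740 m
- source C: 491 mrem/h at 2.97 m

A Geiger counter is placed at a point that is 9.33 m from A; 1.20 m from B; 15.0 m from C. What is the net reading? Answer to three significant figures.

Each source contributes Iᵢ·(dᵢ/rᵢ)²; contributions add.
A: 409 × (1.20/9.33)² = 6.766 mrem/h
B: 165 × (0.740/1.20)² = 62.75 mrem/h
C: 491 × (2.97/15.0)² = 19.25 mrem/h
Total = 6.766 + 62.75 + 19.25 = 88.77 mrem/h.

88.8 mrem/h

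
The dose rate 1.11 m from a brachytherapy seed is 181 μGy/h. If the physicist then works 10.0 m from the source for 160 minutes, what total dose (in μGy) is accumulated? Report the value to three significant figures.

Intensity scales as (d₁/d₂)², so rate at 10.0 m:
(1.11/10.0)² = 0.01232, so 181 × 0.01232 = 2.230 μGy/h.
Dose = rate × time = 2.230 μGy/h × 2.667 h = 5.947 μGy.

5.95 μGy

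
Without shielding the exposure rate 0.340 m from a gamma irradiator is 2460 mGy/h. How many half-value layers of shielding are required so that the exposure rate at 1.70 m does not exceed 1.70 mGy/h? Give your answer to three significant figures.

At 1.70 m, distance alone gives 2460 × (0.340/1.70)² = 2460 × 0.04000 = 98.40 mGy/h.
Further attenuation needed: 98.40/1.70 = 57.88.
n = log₂(57.88) = 5.855 half-value layers.

5.86 half-value layers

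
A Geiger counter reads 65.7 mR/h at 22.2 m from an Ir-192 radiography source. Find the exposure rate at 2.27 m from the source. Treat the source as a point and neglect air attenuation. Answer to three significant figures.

6280 mR/h

Intensity scales as (d₁/d₂)², so the rate at 2.27 m is
65.7 × (22.2/2.27)² = 65.7 × 95.64 = 6284 mR/h.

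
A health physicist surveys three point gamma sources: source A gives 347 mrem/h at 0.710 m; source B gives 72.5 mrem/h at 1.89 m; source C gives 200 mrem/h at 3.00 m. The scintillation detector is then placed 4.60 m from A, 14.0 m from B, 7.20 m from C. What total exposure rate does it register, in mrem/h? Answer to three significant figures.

Each source contributes Iᵢ·(dᵢ/rᵢ)²; contributions add.
A: 347 × (0.710/4.60)² = 8.267 mrem/h
B: 72.5 × (1.89/14.0)² = 1.321 mrem/h
C: 200 × (3.00/7.20)² = 34.72 mrem/h
Total = 8.267 + 1.321 + 34.72 = 44.31 mrem/h.

44.3 mrem/h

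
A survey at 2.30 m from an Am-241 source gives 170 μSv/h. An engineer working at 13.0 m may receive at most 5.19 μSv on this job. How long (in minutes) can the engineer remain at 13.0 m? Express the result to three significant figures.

58.5 min

Intensity scales as (d₁/d₂)², so rate at 13.0 m:
170 × (2.30/13.0)² = 170 × 0.03130 = 5.321 μSv/h.
Stay time = 5.19 μSv ÷ 5.321 μSv/h = 0.9754 h = 58.52 min.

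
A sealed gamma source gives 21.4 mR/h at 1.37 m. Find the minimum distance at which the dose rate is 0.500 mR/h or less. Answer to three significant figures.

Since intensity falls as 1/r², d₂ = d₁·√(I₁/I₂).
I₁/I₂ = 21.4/0.500 = 42.80, so d₂ = 1.37 × √42.80 = 8.963 m.

8.96 m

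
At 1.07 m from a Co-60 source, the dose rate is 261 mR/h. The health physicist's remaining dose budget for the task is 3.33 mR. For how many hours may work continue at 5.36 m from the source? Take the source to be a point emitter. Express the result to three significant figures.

Intensity scales as (d₁/d₂)², so rate at 5.36 m:
(1.07/5.36)² = 0.03985, so 261 × 0.03985 = 10.40 mR/h.
Stay time = 3.33 mR ÷ 10.40 mR/h = 0.3202 h.

0.320 h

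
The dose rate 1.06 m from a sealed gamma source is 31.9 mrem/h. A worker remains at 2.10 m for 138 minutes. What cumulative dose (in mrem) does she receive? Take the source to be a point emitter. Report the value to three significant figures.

18.7 mrem

Using I₁d₁² = I₂d₂², rate at 2.10 m:
31.9 × (1.06/2.10)² = 31.9 × 0.2548 = 8.128 mrem/h.
Dose = rate × time = 8.128 mrem/h × 2.300 h = 18.69 mrem.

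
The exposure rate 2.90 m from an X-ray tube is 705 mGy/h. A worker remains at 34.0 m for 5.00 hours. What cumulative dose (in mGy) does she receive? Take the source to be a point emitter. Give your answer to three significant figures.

Intensity scales as (d₁/d₂)², so rate at 34.0 m:
705 × (2.90/34.0)² = 705 × 0.007275 = 5.129 mGy/h.
Dose = rate × time = 5.129 mGy/h × 5.000 h = 25.64 mGy.

25.6 mGy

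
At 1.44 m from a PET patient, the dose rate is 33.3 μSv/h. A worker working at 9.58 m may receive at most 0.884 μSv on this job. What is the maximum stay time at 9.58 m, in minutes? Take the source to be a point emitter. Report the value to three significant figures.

Intensity scales as (d₁/d₂)², so rate at 9.58 m:
(1.44/9.58)² = 0.02259, so 33.3 × 0.02259 = 0.7522 μSv/h.
Stay time = 0.884 μSv ÷ 0.7522 μSv/h = 1.175 h = 70.50 min.

70.5 min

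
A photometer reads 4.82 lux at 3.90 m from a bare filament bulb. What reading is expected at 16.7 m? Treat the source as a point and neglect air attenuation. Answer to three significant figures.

Since intensity falls as 1/r², the rate at 16.7 m is
(3.90/16.7)² = 0.05454, so 4.82 × 0.05454 = 0.2629 lux.

0.263 lux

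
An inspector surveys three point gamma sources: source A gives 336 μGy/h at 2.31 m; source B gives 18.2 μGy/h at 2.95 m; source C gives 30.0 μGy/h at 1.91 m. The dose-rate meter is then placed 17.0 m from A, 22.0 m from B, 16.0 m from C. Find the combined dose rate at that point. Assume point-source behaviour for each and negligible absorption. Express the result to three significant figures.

6.96 μGy/h

By superposition, sum each source's inverse-square contribution:
A: 336 × (2.31/17.0)² = 6.204 μGy/h
B: 18.2 × (2.95/22.0)² = 0.3272 μGy/h
C: 30.0 × (1.91/16.0)² = 0.4275 μGy/h
Total = 6.204 + 0.3272 + 0.4275 = 6.959 μGy/h.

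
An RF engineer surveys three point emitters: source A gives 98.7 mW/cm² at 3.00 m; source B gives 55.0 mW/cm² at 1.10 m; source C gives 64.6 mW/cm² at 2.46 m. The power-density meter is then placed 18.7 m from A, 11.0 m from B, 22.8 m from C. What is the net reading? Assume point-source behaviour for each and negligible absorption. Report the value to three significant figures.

3.84 mW/cm²

Each source contributes Iᵢ·(dᵢ/rᵢ)²; contributions add.
A: 98.7 × (3.00/18.7)² = 2.540 mW/cm²
B: 55.0 × (1.10/11.0)² = 0.5500 mW/cm²
C: 64.6 × (2.46/22.8)² = 0.7520 mW/cm²
Total = 2.540 + 0.5500 + 0.7520 = 3.842 mW/cm².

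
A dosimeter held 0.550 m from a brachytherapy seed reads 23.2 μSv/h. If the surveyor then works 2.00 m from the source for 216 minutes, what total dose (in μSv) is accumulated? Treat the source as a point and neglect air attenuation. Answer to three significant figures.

By the inverse-square law, rate at 2.00 m:
23.2 × (0.550/2.00)² = 23.2 × 0.07563 = 1.755 μSv/h.
Dose = rate × time = 1.755 μSv/h × 3.600 h = 6.318 μSv.

6.32 μSv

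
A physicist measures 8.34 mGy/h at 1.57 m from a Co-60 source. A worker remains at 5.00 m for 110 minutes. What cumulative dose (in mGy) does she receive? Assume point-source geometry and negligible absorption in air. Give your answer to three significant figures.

1.51 mGy

Intensity scales as (d₁/d₂)², so rate at 5.00 m:
(1.57/5.00)² = 0.09860, so 8.34 × 0.09860 = 0.8223 mGy/h.
Dose = rate × time = 0.8223 mGy/h × 1.833 h = 1.507 mGy.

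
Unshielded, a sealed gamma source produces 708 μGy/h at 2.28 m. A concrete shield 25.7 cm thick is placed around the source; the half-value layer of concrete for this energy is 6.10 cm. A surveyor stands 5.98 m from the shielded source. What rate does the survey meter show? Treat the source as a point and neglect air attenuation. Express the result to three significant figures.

5.55 μGy/h

Distance alone: (2.28/5.98)² = 0.1454, so 708 × 0.1454 = 102.9 μGy/h.
Shield: 25.7/6.10 = 4.213 half-value layers → attenuation 2^(−4.213) = 0.05392.
Combined: 102.9 × 0.05392 = 5.548 μGy/h.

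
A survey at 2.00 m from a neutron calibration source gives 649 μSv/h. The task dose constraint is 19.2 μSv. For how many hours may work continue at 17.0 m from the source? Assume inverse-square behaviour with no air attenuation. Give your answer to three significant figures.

By the inverse-square law, rate at 17.0 m:
(2.00/17.0)² = 0.01384, so 649 × 0.01384 = 8.982 μSv/h.
Stay time = 19.2 μSv ÷ 8.982 μSv/h = 2.138 h.

2.14 h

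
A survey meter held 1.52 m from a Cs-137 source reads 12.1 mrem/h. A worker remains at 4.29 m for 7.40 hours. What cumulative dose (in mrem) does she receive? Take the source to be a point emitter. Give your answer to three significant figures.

11.2 mrem

Applying the 1/r² law, rate at 4.29 m:
(1.52/4.29)² = 0.1255, so 12.1 × 0.1255 = 1.519 mrem/h.
Dose = rate × time = 1.519 mrem/h × 7.400 h = 11.24 mrem.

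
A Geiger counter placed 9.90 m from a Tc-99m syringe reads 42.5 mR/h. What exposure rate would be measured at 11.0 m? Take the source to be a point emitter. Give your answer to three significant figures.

34.4 mR/h

Using I₁d₁² = I₂d₂², scaling from 9.90 m to 11.0 m:
(9.90/11.0)² = 0.8100, so 42.5 × 0.8100 = 34.43 mR/h.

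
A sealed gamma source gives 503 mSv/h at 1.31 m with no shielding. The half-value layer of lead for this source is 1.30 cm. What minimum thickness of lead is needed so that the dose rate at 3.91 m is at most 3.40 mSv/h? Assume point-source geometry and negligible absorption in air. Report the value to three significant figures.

At 3.91 m, distance alone gives (1.31/3.91)² = 0.1123, so 503 × 0.1123 = 56.49 mSv/h.
Further attenuation needed: 56.49/3.40 = 16.61.
n = log₂(16.61) = 4.054 half-value layers.
Thickness = 4.054 × 1.30 cm = 5.270 cm.

5.27 cm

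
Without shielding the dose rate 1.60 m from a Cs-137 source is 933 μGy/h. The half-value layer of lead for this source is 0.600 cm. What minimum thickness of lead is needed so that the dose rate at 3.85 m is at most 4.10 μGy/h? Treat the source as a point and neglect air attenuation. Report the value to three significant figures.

3.18 cm

At 3.85 m, distance alone gives 933 × (1.60/3.85)² = 933 × 0.1727 = 161.1 μGy/h.
Further attenuation needed: 161.1/4.10 = 39.29.
n = log₂(39.29) = 5.296 half-value layers.
Thickness = 5.296 × 0.600 cm = 3.178 cm.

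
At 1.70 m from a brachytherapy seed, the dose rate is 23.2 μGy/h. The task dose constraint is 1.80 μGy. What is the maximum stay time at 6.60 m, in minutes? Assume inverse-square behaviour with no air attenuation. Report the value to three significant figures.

70.2 min

By the inverse-square law, rate at 6.60 m:
23.2 × (1.70/6.60)² = 23.2 × 0.06635 = 1.539 μGy/h.
Stay time = 1.80 μGy ÷ 1.539 μGy/h = 1.170 h = 70.20 min.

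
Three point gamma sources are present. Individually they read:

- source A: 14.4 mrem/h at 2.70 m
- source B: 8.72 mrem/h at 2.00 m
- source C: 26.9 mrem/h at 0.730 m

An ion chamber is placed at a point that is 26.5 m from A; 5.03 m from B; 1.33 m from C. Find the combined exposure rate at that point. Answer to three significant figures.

By superposition, sum each source's inverse-square contribution:
A: 14.4 × (2.70/26.5)² = 0.1495 mrem/h
B: 8.72 × (2.00/5.03)² = 1.379 mrem/h
C: 26.9 × (0.730/1.33)² = 8.104 mrem/h
Total = 0.1495 + 1.379 + 8.104 = 9.632 mrem/h.

9.63 mrem/h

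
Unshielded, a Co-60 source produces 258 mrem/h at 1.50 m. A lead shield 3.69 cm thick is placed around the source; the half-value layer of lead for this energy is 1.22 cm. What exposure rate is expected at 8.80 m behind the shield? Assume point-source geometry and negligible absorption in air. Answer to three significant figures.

Distance alone: (1.50/8.80)² = 0.02905, so 258 × 0.02905 = 7.495 mrem/h.
Shield: 3.69/1.22 = 3.025 half-value layers → attenuation 2^(−3.025) = 0.1229.
Combined: 7.495 × 0.1229 = 0.9211 mrem/h.

0.921 mrem/h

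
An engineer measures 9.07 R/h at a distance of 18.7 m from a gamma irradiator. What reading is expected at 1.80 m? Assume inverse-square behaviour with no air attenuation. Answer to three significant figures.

979 R/h

Applying the 1/r² law, the rate at 1.80 m is
(18.7/1.80)² = 107.9, so 9.07 × 107.9 = 978.7 R/h.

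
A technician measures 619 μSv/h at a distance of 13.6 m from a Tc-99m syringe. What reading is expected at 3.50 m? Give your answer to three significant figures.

Using I₁d₁² = I₂d₂², the rate at 3.50 m is
619 × (13.6/3.50)² = 619 × 15.10 = 9347 μSv/h.

9350 μSv/h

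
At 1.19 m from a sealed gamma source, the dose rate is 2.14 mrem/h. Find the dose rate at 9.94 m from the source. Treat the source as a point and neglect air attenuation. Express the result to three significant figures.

0.0307 mrem/h

Applying the 1/r² law, the rate at 9.94 m is
(1.19/9.94)² = 0.01433, so 2.14 × 0.01433 = 0.03067 mrem/h.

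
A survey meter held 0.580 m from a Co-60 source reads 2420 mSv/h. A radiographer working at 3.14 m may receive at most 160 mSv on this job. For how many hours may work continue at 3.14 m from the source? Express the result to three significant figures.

Using I₁d₁² = I₂d₂², rate at 3.14 m:
2420 × (0.580/3.14)² = 2420 × 0.03412 = 82.57 mSv/h.
Stay time = 160 mSv ÷ 82.57 mSv/h = 1.938 h.

1.94 h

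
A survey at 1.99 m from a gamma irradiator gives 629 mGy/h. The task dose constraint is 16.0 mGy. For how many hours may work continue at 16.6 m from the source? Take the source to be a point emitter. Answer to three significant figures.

1.77 h

Using I₁d₁² = I₂d₂², rate at 16.6 m:
(1.99/16.6)² = 0.01437, so 629 × 0.01437 = 9.039 mGy/h.
Stay time = 16.0 mGy ÷ 9.039 mGy/h = 1.770 h.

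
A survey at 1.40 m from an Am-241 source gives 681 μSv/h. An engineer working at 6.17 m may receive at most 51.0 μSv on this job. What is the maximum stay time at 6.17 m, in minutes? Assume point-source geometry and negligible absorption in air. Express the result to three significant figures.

87.3 min

Intensity scales as (d₁/d₂)², so rate at 6.17 m:
681 × (1.40/6.17)² = 681 × 0.05149 = 35.06 μSv/h.
Stay time = 51.0 μSv ÷ 35.06 μSv/h = 1.455 h = 87.30 min.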